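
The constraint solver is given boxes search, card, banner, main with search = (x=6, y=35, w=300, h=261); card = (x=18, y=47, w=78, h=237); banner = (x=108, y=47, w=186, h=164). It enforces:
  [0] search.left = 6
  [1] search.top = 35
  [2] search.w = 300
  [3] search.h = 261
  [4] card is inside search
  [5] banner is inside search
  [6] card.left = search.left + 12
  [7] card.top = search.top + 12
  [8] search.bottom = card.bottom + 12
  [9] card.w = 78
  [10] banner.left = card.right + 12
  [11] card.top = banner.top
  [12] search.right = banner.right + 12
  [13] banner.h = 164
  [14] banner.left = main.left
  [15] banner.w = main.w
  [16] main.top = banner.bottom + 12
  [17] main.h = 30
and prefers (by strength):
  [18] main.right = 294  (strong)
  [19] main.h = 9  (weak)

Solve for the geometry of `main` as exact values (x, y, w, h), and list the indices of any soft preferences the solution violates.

1. main.x = 108  [banner.left = main.left]
2. main.w = 186  [banner.w = main.w]
3. main.y = 223  [main.top = banner.bottom + 12]
4. main.h = 30  [main.h = 30]

main = (x=108, y=223, w=186, h=30)
violated soft preferences: 19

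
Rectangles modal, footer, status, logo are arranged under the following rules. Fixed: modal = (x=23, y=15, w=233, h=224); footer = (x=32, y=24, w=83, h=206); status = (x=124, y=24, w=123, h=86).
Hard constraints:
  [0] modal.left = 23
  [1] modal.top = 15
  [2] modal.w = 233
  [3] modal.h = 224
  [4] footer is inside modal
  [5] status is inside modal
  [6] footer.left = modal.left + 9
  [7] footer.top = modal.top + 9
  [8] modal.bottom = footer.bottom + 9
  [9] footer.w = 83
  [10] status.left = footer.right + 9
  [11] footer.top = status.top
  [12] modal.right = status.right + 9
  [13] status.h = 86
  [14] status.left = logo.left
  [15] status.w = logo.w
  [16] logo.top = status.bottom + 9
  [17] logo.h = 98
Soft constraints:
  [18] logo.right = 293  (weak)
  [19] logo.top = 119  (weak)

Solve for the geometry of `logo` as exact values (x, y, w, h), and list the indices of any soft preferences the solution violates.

logo = (x=124, y=119, w=123, h=98)
violated soft preferences: 18

1. logo.x = 124  [status.left = logo.left]
2. logo.w = 123  [status.w = logo.w]
3. logo.y = 119  [logo.top = status.bottom + 9]
4. logo.h = 98  [logo.h = 98]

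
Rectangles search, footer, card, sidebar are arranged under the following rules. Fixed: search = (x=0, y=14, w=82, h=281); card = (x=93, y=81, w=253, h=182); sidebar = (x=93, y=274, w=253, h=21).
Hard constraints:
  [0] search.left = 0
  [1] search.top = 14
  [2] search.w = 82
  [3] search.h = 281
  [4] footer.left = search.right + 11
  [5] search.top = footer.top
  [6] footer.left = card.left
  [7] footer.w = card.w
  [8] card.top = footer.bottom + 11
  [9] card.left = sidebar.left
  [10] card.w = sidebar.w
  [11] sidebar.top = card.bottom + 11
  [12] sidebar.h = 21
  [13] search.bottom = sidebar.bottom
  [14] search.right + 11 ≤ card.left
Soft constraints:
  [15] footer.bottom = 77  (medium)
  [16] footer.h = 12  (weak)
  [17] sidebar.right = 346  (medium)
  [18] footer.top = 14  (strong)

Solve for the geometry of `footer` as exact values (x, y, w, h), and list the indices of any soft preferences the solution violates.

1. footer.x = 93  [footer.left = search.right + 11]
2. footer.y = 14  [search.top = footer.top]
3. footer.w = 253  [footer.w = card.w]
4. footer.h = 56  [card.top = footer.bottom + 11]

footer = (x=93, y=14, w=253, h=56)
violated soft preferences: 15, 16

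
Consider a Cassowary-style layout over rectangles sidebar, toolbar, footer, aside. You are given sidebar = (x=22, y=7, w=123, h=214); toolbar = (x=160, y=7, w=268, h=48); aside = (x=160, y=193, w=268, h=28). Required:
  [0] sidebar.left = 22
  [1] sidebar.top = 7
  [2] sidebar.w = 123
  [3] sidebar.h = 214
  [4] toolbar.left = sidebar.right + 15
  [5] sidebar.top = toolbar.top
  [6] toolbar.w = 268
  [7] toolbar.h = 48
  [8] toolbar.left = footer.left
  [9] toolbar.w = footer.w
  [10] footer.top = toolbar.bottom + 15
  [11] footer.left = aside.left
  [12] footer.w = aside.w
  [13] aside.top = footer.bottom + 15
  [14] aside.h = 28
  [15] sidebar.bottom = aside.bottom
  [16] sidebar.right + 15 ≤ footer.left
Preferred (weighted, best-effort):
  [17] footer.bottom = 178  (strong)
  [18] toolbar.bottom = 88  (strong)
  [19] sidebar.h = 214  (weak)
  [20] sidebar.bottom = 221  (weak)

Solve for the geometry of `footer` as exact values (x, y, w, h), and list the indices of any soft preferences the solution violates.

1. footer.x = 160  [toolbar.left = footer.left]
2. footer.w = 268  [toolbar.w = footer.w]
3. footer.y = 70  [footer.top = toolbar.bottom + 15]
4. footer.h = 108  [aside.top = footer.bottom + 15]

footer = (x=160, y=70, w=268, h=108)
violated soft preferences: 18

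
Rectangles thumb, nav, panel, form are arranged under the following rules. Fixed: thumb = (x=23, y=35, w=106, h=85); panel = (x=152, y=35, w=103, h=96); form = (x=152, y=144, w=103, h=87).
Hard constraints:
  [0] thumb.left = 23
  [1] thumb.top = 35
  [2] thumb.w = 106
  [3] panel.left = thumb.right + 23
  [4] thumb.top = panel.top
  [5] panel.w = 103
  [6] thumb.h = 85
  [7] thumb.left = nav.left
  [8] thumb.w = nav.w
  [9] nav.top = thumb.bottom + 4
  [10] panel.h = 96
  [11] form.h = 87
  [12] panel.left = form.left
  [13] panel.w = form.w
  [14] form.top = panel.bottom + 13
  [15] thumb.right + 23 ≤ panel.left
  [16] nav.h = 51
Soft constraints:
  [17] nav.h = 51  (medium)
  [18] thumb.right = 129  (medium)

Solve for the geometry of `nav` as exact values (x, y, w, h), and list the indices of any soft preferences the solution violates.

1. nav.x = 23  [thumb.left = nav.left]
2. nav.w = 106  [thumb.w = nav.w]
3. nav.y = 124  [nav.top = thumb.bottom + 4]
4. nav.h = 51  [nav.h = 51]

nav = (x=23, y=124, w=106, h=51)
violated soft preferences: none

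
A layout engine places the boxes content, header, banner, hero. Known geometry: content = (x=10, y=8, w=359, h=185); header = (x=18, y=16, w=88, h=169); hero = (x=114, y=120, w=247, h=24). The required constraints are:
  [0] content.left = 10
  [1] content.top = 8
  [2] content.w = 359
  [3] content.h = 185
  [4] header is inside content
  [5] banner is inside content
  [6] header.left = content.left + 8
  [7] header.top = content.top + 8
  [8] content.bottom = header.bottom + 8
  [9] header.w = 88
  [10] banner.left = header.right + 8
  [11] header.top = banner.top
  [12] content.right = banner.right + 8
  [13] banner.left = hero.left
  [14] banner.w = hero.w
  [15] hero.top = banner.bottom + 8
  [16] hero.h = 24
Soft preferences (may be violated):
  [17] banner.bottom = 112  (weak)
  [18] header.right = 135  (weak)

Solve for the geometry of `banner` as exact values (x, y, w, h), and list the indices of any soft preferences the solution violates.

banner = (x=114, y=16, w=247, h=96)
violated soft preferences: 18

1. banner.x = 114  [banner.left = header.right + 8]
2. banner.y = 16  [header.top = banner.top]
3. banner.w = 247  [content.right = banner.right + 8]
4. banner.h = 96  [hero.top = banner.bottom + 8]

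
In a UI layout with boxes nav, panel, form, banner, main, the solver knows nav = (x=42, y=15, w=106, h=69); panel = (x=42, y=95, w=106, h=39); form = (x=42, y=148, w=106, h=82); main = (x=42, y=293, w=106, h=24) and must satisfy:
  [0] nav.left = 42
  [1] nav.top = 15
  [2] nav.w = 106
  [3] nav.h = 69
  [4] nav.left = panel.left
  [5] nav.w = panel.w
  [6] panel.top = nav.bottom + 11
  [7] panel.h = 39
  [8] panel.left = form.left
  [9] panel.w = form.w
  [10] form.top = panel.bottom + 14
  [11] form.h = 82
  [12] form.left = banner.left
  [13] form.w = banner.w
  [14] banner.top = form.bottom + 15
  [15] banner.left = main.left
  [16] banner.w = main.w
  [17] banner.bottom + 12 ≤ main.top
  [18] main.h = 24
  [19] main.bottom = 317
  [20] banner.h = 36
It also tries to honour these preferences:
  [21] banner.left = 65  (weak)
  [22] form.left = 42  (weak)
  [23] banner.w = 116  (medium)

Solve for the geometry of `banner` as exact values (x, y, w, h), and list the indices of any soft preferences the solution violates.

1. banner.x = 42  [form.left = banner.left]
2. banner.w = 106  [form.w = banner.w]
3. banner.y = 245  [banner.top = form.bottom + 15]
4. banner.h = 36  [banner.h = 36]

banner = (x=42, y=245, w=106, h=36)
violated soft preferences: 21, 23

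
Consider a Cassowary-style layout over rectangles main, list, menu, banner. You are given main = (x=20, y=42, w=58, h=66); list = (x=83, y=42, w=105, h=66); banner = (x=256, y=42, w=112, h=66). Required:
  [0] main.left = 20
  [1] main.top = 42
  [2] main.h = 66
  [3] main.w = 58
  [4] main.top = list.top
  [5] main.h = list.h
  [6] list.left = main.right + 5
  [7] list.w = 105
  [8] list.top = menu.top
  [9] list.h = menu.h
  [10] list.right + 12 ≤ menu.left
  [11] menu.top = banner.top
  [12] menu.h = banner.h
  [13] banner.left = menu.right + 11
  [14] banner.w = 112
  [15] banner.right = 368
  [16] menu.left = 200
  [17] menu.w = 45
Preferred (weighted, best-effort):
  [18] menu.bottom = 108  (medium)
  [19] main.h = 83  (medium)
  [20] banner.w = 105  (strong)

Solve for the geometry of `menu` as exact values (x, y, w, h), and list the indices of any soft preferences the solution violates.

menu = (x=200, y=42, w=45, h=66)
violated soft preferences: 19, 20

1. menu.y = 42  [list.top = menu.top]
2. menu.h = 66  [list.h = menu.h]
3. menu.x = 200  [menu.left = 200]
4. menu.w = 45  [menu.w = 45]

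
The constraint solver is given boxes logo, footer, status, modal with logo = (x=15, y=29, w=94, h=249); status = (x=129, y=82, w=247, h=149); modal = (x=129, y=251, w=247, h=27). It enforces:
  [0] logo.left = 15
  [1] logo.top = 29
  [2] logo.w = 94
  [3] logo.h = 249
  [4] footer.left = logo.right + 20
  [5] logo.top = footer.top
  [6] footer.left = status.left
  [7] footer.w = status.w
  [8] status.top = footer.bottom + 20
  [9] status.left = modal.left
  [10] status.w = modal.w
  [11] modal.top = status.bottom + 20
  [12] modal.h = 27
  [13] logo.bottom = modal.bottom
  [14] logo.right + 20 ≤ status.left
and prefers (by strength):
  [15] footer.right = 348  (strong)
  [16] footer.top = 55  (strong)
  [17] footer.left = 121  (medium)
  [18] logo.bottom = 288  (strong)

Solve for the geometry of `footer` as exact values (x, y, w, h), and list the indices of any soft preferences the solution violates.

footer = (x=129, y=29, w=247, h=33)
violated soft preferences: 15, 16, 17, 18

1. footer.x = 129  [footer.left = logo.right + 20]
2. footer.y = 29  [logo.top = footer.top]
3. footer.w = 247  [footer.w = status.w]
4. footer.h = 33  [status.top = footer.bottom + 20]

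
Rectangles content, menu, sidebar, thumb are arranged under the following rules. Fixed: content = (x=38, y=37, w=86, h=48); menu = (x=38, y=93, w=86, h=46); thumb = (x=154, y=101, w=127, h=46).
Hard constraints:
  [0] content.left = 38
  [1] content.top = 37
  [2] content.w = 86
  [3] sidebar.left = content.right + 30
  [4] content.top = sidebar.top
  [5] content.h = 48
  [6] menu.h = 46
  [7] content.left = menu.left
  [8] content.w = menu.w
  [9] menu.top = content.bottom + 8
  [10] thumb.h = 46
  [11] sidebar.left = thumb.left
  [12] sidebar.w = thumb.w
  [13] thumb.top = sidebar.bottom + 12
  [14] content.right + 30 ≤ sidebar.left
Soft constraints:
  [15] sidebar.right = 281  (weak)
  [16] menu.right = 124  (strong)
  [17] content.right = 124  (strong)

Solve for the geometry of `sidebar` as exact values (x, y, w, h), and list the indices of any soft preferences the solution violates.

sidebar = (x=154, y=37, w=127, h=52)
violated soft preferences: none

1. sidebar.x = 154  [sidebar.left = content.right + 30]
2. sidebar.y = 37  [content.top = sidebar.top]
3. sidebar.w = 127  [sidebar.w = thumb.w]
4. sidebar.h = 52  [thumb.top = sidebar.bottom + 12]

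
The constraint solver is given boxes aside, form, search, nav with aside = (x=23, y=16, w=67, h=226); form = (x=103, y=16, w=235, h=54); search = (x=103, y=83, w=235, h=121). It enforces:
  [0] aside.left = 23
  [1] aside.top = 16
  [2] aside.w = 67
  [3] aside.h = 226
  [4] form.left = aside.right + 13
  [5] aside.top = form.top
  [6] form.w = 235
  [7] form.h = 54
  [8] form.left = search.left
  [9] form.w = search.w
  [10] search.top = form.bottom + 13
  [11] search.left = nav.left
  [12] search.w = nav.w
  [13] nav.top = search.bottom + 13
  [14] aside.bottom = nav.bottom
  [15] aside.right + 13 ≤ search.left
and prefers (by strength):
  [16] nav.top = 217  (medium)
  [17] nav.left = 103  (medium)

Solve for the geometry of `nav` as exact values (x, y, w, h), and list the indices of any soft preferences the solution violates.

1. nav.x = 103  [search.left = nav.left]
2. nav.w = 235  [search.w = nav.w]
3. nav.y = 217  [nav.top = search.bottom + 13]
4. nav.h = 25  [aside.bottom = nav.bottom]

nav = (x=103, y=217, w=235, h=25)
violated soft preferences: none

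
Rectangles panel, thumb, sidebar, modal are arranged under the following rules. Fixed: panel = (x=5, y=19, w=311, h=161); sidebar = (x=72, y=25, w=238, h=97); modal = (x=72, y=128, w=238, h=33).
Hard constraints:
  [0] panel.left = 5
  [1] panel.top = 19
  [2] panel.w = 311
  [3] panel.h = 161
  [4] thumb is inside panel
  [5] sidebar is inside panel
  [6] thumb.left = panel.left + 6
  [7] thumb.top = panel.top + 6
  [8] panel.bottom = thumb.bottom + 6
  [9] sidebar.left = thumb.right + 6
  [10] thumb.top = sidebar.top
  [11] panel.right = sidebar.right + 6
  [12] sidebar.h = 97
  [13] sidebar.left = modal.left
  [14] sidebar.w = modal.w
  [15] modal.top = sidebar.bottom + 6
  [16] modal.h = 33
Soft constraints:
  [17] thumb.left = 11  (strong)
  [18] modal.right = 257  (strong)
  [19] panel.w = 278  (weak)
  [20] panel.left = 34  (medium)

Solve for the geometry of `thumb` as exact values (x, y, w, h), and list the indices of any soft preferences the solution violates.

1. thumb.x = 11  [thumb.left = panel.left + 6]
2. thumb.y = 25  [thumb.top = panel.top + 6]
3. thumb.h = 149  [panel.bottom = thumb.bottom + 6]
4. thumb.w = 55  [sidebar.left = thumb.right + 6]

thumb = (x=11, y=25, w=55, h=149)
violated soft preferences: 18, 19, 20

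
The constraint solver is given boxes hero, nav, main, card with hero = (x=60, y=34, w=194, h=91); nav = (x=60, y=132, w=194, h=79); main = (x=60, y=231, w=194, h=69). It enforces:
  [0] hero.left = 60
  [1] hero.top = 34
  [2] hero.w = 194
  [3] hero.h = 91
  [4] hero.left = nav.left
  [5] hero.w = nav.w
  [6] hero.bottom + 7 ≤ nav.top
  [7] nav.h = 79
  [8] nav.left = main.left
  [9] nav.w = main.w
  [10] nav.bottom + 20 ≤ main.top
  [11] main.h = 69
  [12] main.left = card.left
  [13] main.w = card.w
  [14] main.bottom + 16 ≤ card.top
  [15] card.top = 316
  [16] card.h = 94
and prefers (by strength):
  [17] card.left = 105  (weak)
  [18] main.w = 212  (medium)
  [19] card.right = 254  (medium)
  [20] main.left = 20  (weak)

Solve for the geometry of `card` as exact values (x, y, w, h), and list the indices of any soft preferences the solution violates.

1. card.x = 60  [main.left = card.left]
2. card.w = 194  [main.w = card.w]
3. card.y = 316  [card.top = 316]
4. card.h = 94  [card.h = 94]

card = (x=60, y=316, w=194, h=94)
violated soft preferences: 17, 18, 20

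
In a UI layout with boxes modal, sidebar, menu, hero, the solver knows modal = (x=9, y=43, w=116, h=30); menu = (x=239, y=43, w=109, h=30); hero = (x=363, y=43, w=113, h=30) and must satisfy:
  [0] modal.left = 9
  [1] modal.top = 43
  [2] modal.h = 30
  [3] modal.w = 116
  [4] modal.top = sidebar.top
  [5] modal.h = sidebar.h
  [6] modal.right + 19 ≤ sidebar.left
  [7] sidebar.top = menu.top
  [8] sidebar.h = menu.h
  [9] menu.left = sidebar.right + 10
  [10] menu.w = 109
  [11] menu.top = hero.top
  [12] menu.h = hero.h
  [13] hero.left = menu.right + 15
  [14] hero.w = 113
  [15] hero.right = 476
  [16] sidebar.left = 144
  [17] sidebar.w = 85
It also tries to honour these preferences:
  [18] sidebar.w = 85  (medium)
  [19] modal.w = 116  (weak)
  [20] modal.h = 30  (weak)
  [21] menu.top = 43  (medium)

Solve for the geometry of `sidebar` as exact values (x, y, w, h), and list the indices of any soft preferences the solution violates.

sidebar = (x=144, y=43, w=85, h=30)
violated soft preferences: none

1. sidebar.y = 43  [modal.top = sidebar.top]
2. sidebar.h = 30  [modal.h = sidebar.h]
3. sidebar.x = 144  [sidebar.left = 144]
4. sidebar.w = 85  [sidebar.w = 85]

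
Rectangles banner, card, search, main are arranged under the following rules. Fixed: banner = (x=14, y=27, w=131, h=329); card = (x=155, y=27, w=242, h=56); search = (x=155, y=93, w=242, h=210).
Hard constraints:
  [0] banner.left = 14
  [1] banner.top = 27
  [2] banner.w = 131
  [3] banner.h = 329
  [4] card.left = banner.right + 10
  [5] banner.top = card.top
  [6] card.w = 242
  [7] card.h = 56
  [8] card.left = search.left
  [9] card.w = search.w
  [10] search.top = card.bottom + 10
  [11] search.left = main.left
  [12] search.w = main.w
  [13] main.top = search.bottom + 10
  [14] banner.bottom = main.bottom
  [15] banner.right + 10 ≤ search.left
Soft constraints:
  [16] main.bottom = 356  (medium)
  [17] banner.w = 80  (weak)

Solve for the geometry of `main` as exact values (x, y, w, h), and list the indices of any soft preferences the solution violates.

main = (x=155, y=313, w=242, h=43)
violated soft preferences: 17

1. main.x = 155  [search.left = main.left]
2. main.w = 242  [search.w = main.w]
3. main.y = 313  [main.top = search.bottom + 10]
4. main.h = 43  [banner.bottom = main.bottom]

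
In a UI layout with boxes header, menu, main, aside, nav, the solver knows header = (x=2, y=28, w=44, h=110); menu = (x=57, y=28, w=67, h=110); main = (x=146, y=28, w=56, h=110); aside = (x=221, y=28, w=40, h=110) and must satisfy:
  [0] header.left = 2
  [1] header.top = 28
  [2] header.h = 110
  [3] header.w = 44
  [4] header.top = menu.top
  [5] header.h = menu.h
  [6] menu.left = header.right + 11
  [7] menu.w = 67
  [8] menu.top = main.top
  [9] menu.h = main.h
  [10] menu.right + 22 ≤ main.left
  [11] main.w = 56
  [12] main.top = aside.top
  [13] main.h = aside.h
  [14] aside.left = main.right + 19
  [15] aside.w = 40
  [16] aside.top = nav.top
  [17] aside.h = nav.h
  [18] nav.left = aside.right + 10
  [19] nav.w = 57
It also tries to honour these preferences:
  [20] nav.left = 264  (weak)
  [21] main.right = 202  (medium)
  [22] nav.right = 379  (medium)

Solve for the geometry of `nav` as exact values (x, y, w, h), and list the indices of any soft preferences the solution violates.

nav = (x=271, y=28, w=57, h=110)
violated soft preferences: 20, 22

1. nav.y = 28  [aside.top = nav.top]
2. nav.h = 110  [aside.h = nav.h]
3. nav.x = 271  [nav.left = aside.right + 10]
4. nav.w = 57  [nav.w = 57]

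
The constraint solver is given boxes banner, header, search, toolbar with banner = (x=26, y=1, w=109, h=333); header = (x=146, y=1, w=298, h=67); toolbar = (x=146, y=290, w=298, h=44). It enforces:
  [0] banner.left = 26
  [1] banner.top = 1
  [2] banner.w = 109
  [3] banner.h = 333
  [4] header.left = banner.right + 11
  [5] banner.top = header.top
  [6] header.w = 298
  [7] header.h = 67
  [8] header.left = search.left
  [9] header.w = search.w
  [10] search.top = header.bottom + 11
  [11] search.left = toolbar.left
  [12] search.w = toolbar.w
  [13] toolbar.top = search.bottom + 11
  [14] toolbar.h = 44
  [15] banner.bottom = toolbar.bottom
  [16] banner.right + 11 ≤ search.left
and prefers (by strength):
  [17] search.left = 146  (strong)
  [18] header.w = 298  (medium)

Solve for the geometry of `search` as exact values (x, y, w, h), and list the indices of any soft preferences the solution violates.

1. search.x = 146  [header.left = search.left]
2. search.w = 298  [header.w = search.w]
3. search.y = 79  [search.top = header.bottom + 11]
4. search.h = 200  [toolbar.top = search.bottom + 11]

search = (x=146, y=79, w=298, h=200)
violated soft preferences: none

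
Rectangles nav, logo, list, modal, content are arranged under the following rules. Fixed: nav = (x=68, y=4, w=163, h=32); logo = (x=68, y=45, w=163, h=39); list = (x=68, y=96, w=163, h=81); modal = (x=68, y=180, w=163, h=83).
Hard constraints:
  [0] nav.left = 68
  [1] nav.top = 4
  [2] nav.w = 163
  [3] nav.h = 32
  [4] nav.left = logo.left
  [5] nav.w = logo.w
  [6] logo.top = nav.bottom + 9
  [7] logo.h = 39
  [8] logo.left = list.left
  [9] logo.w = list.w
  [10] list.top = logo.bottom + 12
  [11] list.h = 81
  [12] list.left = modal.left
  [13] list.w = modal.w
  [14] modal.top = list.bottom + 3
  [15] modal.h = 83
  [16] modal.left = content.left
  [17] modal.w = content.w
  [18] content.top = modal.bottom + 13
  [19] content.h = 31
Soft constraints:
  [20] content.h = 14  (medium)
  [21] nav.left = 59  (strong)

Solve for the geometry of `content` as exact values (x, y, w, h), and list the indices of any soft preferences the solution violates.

1. content.x = 68  [modal.left = content.left]
2. content.w = 163  [modal.w = content.w]
3. content.y = 276  [content.top = modal.bottom + 13]
4. content.h = 31  [content.h = 31]

content = (x=68, y=276, w=163, h=31)
violated soft preferences: 20, 21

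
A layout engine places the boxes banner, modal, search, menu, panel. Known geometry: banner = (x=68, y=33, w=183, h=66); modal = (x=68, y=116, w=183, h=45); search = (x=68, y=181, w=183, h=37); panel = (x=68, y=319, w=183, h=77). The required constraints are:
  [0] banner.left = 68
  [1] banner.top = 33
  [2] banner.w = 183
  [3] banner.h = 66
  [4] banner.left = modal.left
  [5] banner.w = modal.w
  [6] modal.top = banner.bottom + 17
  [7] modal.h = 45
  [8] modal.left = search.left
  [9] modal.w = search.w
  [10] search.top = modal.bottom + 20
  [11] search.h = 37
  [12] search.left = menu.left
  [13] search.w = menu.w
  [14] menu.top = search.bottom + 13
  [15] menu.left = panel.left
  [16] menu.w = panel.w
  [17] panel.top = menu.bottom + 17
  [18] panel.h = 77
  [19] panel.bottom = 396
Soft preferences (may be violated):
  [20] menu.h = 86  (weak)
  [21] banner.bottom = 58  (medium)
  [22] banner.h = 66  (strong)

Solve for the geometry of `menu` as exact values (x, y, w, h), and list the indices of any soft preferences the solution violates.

menu = (x=68, y=231, w=183, h=71)
violated soft preferences: 20, 21

1. menu.x = 68  [search.left = menu.left]
2. menu.w = 183  [search.w = menu.w]
3. menu.y = 231  [menu.top = search.bottom + 13]
4. menu.h = 71  [panel.top = menu.bottom + 17]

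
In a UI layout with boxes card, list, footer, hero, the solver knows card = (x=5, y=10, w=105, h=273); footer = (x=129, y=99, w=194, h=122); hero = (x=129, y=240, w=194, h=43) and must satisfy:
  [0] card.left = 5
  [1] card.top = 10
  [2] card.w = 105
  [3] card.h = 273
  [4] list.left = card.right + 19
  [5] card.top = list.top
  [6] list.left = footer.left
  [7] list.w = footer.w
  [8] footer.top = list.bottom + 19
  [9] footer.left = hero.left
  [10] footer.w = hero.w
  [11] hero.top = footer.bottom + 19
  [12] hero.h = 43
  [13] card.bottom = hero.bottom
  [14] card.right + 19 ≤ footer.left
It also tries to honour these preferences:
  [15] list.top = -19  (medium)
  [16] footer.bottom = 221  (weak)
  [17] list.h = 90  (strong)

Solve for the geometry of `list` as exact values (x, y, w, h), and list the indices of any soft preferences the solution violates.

1. list.x = 129  [list.left = card.right + 19]
2. list.y = 10  [card.top = list.top]
3. list.w = 194  [list.w = footer.w]
4. list.h = 70  [footer.top = list.bottom + 19]

list = (x=129, y=10, w=194, h=70)
violated soft preferences: 15, 17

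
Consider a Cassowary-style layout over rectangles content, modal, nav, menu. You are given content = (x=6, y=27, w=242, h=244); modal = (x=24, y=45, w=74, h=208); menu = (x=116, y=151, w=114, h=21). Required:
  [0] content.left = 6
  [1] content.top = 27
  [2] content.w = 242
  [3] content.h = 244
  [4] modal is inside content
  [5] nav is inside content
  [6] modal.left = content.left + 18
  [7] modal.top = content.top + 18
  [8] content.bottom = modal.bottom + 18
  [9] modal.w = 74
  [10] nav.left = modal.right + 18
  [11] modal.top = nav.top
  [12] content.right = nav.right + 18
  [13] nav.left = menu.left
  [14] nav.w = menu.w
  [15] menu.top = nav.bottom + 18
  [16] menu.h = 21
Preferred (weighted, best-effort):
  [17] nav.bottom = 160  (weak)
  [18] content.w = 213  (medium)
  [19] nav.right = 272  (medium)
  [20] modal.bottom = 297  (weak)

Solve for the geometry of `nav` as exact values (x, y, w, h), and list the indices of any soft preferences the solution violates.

nav = (x=116, y=45, w=114, h=88)
violated soft preferences: 17, 18, 19, 20

1. nav.x = 116  [nav.left = modal.right + 18]
2. nav.y = 45  [modal.top = nav.top]
3. nav.w = 114  [content.right = nav.right + 18]
4. nav.h = 88  [menu.top = nav.bottom + 18]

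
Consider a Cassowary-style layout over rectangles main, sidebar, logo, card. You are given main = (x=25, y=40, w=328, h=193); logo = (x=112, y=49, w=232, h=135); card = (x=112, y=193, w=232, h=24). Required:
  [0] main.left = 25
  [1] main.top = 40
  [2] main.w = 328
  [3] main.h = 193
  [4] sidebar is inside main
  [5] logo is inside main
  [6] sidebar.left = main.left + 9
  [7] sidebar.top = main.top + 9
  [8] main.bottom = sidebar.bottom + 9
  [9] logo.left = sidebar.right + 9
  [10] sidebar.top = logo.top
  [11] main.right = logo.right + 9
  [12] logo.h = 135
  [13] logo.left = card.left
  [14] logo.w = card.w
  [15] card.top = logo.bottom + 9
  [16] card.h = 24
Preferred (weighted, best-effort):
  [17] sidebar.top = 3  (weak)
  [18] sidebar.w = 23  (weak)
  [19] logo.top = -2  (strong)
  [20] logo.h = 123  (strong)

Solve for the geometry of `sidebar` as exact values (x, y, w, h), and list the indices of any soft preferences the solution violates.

1. sidebar.x = 34  [sidebar.left = main.left + 9]
2. sidebar.y = 49  [sidebar.top = main.top + 9]
3. sidebar.h = 175  [main.bottom = sidebar.bottom + 9]
4. sidebar.w = 69  [logo.left = sidebar.right + 9]

sidebar = (x=34, y=49, w=69, h=175)
violated soft preferences: 17, 18, 19, 20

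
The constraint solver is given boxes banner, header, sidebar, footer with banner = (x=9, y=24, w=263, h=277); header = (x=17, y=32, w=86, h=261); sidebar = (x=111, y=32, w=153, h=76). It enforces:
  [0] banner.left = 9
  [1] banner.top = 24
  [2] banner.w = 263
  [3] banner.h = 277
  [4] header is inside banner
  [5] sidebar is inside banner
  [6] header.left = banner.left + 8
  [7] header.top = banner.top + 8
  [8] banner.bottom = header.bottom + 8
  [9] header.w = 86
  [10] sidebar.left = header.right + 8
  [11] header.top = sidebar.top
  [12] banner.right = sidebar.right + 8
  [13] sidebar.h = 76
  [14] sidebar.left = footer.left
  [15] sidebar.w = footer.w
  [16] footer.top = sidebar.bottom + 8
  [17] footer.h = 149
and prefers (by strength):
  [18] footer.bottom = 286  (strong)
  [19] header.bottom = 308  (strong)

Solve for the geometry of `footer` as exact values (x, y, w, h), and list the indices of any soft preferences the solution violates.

footer = (x=111, y=116, w=153, h=149)
violated soft preferences: 18, 19

1. footer.x = 111  [sidebar.left = footer.left]
2. footer.w = 153  [sidebar.w = footer.w]
3. footer.y = 116  [footer.top = sidebar.bottom + 8]
4. footer.h = 149  [footer.h = 149]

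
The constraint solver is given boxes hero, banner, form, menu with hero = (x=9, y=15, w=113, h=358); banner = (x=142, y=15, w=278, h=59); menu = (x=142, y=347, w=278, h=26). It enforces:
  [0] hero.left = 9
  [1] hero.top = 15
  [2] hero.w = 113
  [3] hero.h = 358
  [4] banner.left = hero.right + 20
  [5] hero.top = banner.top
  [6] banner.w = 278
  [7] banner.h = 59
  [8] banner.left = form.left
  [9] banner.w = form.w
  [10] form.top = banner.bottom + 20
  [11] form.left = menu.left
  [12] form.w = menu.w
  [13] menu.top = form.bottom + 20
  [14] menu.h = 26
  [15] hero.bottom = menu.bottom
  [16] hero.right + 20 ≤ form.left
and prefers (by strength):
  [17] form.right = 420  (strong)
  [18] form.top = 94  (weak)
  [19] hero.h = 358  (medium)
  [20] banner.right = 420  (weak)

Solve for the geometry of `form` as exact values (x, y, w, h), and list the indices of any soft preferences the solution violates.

1. form.x = 142  [banner.left = form.left]
2. form.w = 278  [banner.w = form.w]
3. form.y = 94  [form.top = banner.bottom + 20]
4. form.h = 233  [menu.top = form.bottom + 20]

form = (x=142, y=94, w=278, h=233)
violated soft preferences: none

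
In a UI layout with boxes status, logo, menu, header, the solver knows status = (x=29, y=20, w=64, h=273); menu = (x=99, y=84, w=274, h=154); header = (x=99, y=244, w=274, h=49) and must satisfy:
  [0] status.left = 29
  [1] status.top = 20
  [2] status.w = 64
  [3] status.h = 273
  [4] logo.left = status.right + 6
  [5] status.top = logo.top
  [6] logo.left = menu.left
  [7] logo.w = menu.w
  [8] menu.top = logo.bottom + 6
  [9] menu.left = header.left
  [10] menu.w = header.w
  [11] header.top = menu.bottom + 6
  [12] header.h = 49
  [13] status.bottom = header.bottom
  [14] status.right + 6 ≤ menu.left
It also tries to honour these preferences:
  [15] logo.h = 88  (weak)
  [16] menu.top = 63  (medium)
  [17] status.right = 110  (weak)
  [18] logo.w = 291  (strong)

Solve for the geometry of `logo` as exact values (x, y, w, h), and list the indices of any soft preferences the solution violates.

1. logo.x = 99  [logo.left = status.right + 6]
2. logo.y = 20  [status.top = logo.top]
3. logo.w = 274  [logo.w = menu.w]
4. logo.h = 58  [menu.top = logo.bottom + 6]

logo = (x=99, y=20, w=274, h=58)
violated soft preferences: 15, 16, 17, 18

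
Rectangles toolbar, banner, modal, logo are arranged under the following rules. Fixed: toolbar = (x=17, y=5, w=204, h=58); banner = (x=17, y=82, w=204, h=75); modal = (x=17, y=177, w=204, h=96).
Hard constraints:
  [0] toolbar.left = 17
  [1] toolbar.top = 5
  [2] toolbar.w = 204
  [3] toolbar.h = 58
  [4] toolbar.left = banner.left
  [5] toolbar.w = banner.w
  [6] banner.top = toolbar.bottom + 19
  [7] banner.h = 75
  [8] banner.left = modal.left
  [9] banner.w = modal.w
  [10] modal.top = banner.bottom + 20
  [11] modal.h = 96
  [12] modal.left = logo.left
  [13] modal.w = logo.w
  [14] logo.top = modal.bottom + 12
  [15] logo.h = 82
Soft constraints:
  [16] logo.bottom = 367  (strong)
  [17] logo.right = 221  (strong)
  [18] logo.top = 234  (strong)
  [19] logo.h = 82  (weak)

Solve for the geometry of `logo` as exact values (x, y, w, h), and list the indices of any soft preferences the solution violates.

logo = (x=17, y=285, w=204, h=82)
violated soft preferences: 18

1. logo.x = 17  [modal.left = logo.left]
2. logo.w = 204  [modal.w = logo.w]
3. logo.y = 285  [logo.top = modal.bottom + 12]
4. logo.h = 82  [logo.h = 82]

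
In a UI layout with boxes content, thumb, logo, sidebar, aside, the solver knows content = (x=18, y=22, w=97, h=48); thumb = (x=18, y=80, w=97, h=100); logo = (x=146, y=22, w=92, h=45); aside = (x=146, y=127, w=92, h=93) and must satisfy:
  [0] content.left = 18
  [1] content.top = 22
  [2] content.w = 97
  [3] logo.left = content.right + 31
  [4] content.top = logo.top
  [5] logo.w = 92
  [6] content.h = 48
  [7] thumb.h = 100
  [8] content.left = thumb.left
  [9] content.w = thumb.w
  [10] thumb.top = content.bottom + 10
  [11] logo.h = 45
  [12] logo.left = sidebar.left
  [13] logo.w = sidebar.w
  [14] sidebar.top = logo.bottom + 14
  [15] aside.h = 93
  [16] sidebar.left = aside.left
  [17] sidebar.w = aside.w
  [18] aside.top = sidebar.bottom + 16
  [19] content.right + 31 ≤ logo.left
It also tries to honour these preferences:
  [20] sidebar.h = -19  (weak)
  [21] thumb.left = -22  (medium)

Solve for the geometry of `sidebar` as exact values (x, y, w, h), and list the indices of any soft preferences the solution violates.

1. sidebar.x = 146  [logo.left = sidebar.left]
2. sidebar.w = 92  [logo.w = sidebar.w]
3. sidebar.y = 81  [sidebar.top = logo.bottom + 14]
4. sidebar.h = 30  [aside.top = sidebar.bottom + 16]

sidebar = (x=146, y=81, w=92, h=30)
violated soft preferences: 20, 21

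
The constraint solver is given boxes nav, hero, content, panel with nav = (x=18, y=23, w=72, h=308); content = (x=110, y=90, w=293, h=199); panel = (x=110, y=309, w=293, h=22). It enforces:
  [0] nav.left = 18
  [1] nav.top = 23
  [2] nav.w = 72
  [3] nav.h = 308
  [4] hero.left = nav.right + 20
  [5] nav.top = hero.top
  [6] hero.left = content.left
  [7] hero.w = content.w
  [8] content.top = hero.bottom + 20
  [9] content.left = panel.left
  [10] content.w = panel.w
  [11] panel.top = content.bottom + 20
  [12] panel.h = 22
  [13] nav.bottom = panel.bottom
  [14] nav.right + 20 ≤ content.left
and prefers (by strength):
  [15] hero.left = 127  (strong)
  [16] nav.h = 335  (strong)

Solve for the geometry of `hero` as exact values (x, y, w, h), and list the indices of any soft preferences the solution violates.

1. hero.x = 110  [hero.left = nav.right + 20]
2. hero.y = 23  [nav.top = hero.top]
3. hero.w = 293  [hero.w = content.w]
4. hero.h = 47  [content.top = hero.bottom + 20]

hero = (x=110, y=23, w=293, h=47)
violated soft preferences: 15, 16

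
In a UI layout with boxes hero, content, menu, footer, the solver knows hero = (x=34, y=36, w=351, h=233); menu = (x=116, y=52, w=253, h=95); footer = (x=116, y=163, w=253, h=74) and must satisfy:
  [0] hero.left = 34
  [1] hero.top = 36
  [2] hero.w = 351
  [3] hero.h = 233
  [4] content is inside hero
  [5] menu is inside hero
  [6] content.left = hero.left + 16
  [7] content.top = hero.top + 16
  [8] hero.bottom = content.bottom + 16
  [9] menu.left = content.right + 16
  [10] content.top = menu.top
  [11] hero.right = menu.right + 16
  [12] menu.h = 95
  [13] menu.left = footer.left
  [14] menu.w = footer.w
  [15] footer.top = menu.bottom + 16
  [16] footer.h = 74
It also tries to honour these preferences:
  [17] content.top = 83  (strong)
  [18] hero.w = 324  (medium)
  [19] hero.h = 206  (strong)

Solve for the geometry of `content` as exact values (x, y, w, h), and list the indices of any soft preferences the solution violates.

content = (x=50, y=52, w=50, h=201)
violated soft preferences: 17, 18, 19

1. content.x = 50  [content.left = hero.left + 16]
2. content.y = 52  [content.top = hero.top + 16]
3. content.h = 201  [hero.bottom = content.bottom + 16]
4. content.w = 50  [menu.left = content.right + 16]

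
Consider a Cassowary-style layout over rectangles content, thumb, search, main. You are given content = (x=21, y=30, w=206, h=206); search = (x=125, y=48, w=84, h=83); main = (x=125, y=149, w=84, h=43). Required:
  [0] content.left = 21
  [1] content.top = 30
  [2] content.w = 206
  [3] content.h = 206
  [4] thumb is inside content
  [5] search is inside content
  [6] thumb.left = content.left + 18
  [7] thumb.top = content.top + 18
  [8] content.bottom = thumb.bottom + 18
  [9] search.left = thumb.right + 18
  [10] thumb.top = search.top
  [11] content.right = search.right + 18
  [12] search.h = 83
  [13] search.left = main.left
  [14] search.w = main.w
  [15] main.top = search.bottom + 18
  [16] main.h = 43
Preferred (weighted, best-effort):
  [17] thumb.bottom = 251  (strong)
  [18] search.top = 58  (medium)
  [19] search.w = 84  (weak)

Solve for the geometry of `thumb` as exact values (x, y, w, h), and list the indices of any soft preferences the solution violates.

1. thumb.x = 39  [thumb.left = content.left + 18]
2. thumb.y = 48  [thumb.top = content.top + 18]
3. thumb.h = 170  [content.bottom = thumb.bottom + 18]
4. thumb.w = 68  [search.left = thumb.right + 18]

thumb = (x=39, y=48, w=68, h=170)
violated soft preferences: 17, 18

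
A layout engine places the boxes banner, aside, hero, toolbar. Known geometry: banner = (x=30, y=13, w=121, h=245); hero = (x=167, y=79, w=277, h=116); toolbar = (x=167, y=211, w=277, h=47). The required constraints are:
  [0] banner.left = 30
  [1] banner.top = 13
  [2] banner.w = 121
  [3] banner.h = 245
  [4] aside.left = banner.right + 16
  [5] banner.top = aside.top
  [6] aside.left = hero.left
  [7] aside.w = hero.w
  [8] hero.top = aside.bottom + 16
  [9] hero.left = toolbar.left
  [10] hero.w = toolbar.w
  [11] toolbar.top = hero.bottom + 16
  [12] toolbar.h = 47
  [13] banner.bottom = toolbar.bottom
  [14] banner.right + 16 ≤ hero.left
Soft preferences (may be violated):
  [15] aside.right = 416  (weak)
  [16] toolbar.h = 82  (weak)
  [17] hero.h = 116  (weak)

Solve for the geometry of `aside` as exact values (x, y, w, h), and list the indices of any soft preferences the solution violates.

1. aside.x = 167  [aside.left = banner.right + 16]
2. aside.y = 13  [banner.top = aside.top]
3. aside.w = 277  [aside.w = hero.w]
4. aside.h = 50  [hero.top = aside.bottom + 16]

aside = (x=167, y=13, w=277, h=50)
violated soft preferences: 15, 16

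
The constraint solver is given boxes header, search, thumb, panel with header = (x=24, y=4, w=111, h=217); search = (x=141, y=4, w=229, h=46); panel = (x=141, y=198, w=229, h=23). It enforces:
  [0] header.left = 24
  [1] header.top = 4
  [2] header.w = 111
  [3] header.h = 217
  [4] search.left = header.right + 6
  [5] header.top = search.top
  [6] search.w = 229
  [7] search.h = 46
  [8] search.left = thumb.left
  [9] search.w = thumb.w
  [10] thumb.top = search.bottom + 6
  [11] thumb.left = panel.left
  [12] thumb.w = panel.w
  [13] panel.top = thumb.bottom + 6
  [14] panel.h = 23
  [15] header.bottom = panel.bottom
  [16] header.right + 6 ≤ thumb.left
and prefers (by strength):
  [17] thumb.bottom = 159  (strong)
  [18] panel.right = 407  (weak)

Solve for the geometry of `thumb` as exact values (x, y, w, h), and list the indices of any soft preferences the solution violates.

thumb = (x=141, y=56, w=229, h=136)
violated soft preferences: 17, 18

1. thumb.x = 141  [search.left = thumb.left]
2. thumb.w = 229  [search.w = thumb.w]
3. thumb.y = 56  [thumb.top = search.bottom + 6]
4. thumb.h = 136  [panel.top = thumb.bottom + 6]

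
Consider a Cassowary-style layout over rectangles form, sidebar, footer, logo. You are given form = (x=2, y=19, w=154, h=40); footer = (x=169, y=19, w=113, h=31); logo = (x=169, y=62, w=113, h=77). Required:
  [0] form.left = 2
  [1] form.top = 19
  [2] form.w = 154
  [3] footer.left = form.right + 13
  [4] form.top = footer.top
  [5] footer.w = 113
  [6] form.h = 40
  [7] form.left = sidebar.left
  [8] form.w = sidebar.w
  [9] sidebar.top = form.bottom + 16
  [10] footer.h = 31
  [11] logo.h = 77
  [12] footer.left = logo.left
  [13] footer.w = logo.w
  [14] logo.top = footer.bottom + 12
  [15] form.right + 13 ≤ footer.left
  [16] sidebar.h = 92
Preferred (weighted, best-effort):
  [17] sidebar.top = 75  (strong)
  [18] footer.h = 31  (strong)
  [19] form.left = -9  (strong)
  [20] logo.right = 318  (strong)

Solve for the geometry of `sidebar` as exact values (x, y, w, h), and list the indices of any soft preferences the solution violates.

sidebar = (x=2, y=75, w=154, h=92)
violated soft preferences: 19, 20

1. sidebar.x = 2  [form.left = sidebar.left]
2. sidebar.w = 154  [form.w = sidebar.w]
3. sidebar.y = 75  [sidebar.top = form.bottom + 16]
4. sidebar.h = 92  [sidebar.h = 92]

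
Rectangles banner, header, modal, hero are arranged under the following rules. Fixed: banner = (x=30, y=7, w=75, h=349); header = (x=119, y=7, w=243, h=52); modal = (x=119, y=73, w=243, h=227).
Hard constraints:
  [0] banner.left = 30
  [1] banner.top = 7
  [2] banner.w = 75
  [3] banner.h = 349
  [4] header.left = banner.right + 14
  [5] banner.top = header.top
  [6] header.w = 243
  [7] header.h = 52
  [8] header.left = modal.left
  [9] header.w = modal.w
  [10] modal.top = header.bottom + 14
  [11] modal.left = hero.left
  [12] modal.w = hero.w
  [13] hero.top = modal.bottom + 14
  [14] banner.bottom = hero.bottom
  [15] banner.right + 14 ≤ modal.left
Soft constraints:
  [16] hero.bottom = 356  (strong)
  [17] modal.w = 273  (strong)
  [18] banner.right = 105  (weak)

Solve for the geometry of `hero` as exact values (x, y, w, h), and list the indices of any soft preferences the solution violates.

1. hero.x = 119  [modal.left = hero.left]
2. hero.w = 243  [modal.w = hero.w]
3. hero.y = 314  [hero.top = modal.bottom + 14]
4. hero.h = 42  [banner.bottom = hero.bottom]

hero = (x=119, y=314, w=243, h=42)
violated soft preferences: 17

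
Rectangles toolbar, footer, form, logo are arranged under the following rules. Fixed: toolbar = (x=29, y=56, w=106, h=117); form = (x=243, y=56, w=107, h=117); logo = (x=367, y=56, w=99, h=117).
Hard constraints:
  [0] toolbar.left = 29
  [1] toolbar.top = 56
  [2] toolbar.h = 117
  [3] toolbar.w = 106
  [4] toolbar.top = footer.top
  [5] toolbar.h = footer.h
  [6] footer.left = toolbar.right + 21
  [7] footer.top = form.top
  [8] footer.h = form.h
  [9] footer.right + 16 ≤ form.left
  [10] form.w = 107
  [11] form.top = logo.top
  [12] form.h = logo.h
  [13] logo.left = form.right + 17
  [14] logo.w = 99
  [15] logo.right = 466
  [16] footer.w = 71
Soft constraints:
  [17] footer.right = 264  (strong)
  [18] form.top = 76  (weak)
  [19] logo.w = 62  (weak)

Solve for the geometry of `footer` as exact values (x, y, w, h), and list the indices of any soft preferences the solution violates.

1. footer.y = 56  [toolbar.top = footer.top]
2. footer.h = 117  [toolbar.h = footer.h]
3. footer.x = 156  [footer.left = toolbar.right + 21]
4. footer.w = 71  [footer.w = 71]

footer = (x=156, y=56, w=71, h=117)
violated soft preferences: 17, 18, 19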